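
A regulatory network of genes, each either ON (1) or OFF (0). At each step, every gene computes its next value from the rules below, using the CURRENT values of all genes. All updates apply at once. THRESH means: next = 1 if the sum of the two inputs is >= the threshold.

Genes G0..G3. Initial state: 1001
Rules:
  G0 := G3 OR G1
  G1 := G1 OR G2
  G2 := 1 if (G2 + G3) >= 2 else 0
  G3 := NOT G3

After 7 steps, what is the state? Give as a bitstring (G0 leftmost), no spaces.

Step 1: G0=G3|G1=1|0=1 G1=G1|G2=0|0=0 G2=(0+1>=2)=0 G3=NOT G3=NOT 1=0 -> 1000
Step 2: G0=G3|G1=0|0=0 G1=G1|G2=0|0=0 G2=(0+0>=2)=0 G3=NOT G3=NOT 0=1 -> 0001
Step 3: G0=G3|G1=1|0=1 G1=G1|G2=0|0=0 G2=(0+1>=2)=0 G3=NOT G3=NOT 1=0 -> 1000
Step 4: G0=G3|G1=0|0=0 G1=G1|G2=0|0=0 G2=(0+0>=2)=0 G3=NOT G3=NOT 0=1 -> 0001
Step 5: G0=G3|G1=1|0=1 G1=G1|G2=0|0=0 G2=(0+1>=2)=0 G3=NOT G3=NOT 1=0 -> 1000
Step 6: G0=G3|G1=0|0=0 G1=G1|G2=0|0=0 G2=(0+0>=2)=0 G3=NOT G3=NOT 0=1 -> 0001
Step 7: G0=G3|G1=1|0=1 G1=G1|G2=0|0=0 G2=(0+1>=2)=0 G3=NOT G3=NOT 1=0 -> 1000

1000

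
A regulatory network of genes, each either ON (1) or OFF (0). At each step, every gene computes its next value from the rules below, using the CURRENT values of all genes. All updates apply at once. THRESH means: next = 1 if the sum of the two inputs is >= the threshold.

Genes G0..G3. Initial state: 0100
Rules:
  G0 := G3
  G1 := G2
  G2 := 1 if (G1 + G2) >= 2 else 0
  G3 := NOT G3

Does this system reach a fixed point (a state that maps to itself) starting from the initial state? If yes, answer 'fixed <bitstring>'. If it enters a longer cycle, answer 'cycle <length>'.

Step 0: 0100
Step 1: G0=G3=0 G1=G2=0 G2=(1+0>=2)=0 G3=NOT G3=NOT 0=1 -> 0001
Step 2: G0=G3=1 G1=G2=0 G2=(0+0>=2)=0 G3=NOT G3=NOT 1=0 -> 1000
Step 3: G0=G3=0 G1=G2=0 G2=(0+0>=2)=0 G3=NOT G3=NOT 0=1 -> 0001
Cycle of length 2 starting at step 1 -> no fixed point

Answer: cycle 2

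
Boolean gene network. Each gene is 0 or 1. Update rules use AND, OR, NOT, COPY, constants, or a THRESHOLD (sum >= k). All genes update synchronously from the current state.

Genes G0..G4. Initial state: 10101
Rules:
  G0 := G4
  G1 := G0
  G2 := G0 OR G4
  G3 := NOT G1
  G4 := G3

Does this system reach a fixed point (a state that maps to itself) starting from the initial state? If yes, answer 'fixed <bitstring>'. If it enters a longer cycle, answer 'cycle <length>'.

Step 0: 10101
Step 1: G0=G4=1 G1=G0=1 G2=G0|G4=1|1=1 G3=NOT G1=NOT 0=1 G4=G3=0 -> 11110
Step 2: G0=G4=0 G1=G0=1 G2=G0|G4=1|0=1 G3=NOT G1=NOT 1=0 G4=G3=1 -> 01101
Step 3: G0=G4=1 G1=G0=0 G2=G0|G4=0|1=1 G3=NOT G1=NOT 1=0 G4=G3=0 -> 10100
Step 4: G0=G4=0 G1=G0=1 G2=G0|G4=1|0=1 G3=NOT G1=NOT 0=1 G4=G3=0 -> 01110
Step 5: G0=G4=0 G1=G0=0 G2=G0|G4=0|0=0 G3=NOT G1=NOT 1=0 G4=G3=1 -> 00001
Step 6: G0=G4=1 G1=G0=0 G2=G0|G4=0|1=1 G3=NOT G1=NOT 0=1 G4=G3=0 -> 10110
Step 7: G0=G4=0 G1=G0=1 G2=G0|G4=1|0=1 G3=NOT G1=NOT 0=1 G4=G3=1 -> 01111
Step 8: G0=G4=1 G1=G0=0 G2=G0|G4=0|1=1 G3=NOT G1=NOT 1=0 G4=G3=1 -> 10101
Cycle of length 8 starting at step 0 -> no fixed point

Answer: cycle 8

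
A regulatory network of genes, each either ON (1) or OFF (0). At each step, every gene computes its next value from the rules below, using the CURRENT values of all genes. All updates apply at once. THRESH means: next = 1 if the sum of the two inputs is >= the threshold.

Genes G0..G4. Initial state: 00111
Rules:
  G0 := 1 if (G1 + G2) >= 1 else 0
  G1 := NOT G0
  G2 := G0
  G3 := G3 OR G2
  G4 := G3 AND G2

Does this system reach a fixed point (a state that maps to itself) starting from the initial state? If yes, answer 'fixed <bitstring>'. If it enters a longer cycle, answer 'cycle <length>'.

Answer: fixed 10111

Derivation:
Step 0: 00111
Step 1: G0=(0+1>=1)=1 G1=NOT G0=NOT 0=1 G2=G0=0 G3=G3|G2=1|1=1 G4=G3&G2=1&1=1 -> 11011
Step 2: G0=(1+0>=1)=1 G1=NOT G0=NOT 1=0 G2=G0=1 G3=G3|G2=1|0=1 G4=G3&G2=1&0=0 -> 10110
Step 3: G0=(0+1>=1)=1 G1=NOT G0=NOT 1=0 G2=G0=1 G3=G3|G2=1|1=1 G4=G3&G2=1&1=1 -> 10111
Step 4: G0=(0+1>=1)=1 G1=NOT G0=NOT 1=0 G2=G0=1 G3=G3|G2=1|1=1 G4=G3&G2=1&1=1 -> 10111
Fixed point reached at step 3: 10111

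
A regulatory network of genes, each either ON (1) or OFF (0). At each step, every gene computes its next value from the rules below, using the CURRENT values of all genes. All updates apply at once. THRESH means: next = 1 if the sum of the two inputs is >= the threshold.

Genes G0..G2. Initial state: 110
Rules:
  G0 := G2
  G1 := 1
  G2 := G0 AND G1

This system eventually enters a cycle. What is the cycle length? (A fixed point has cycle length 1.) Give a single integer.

Answer: 2

Derivation:
Step 0: 110
Step 1: G0=G2=0 G1=1(const) G2=G0&G1=1&1=1 -> 011
Step 2: G0=G2=1 G1=1(const) G2=G0&G1=0&1=0 -> 110
State from step 2 equals state from step 0 -> cycle length 2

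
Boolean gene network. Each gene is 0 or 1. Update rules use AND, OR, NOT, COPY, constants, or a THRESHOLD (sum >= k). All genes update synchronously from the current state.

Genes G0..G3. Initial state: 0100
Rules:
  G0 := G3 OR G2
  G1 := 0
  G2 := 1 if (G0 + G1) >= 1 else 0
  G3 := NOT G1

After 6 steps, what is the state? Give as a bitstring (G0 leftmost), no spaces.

Step 1: G0=G3|G2=0|0=0 G1=0(const) G2=(0+1>=1)=1 G3=NOT G1=NOT 1=0 -> 0010
Step 2: G0=G3|G2=0|1=1 G1=0(const) G2=(0+0>=1)=0 G3=NOT G1=NOT 0=1 -> 1001
Step 3: G0=G3|G2=1|0=1 G1=0(const) G2=(1+0>=1)=1 G3=NOT G1=NOT 0=1 -> 1011
Step 4: G0=G3|G2=1|1=1 G1=0(const) G2=(1+0>=1)=1 G3=NOT G1=NOT 0=1 -> 1011
Step 5: G0=G3|G2=1|1=1 G1=0(const) G2=(1+0>=1)=1 G3=NOT G1=NOT 0=1 -> 1011
Step 6: G0=G3|G2=1|1=1 G1=0(const) G2=(1+0>=1)=1 G3=NOT G1=NOT 0=1 -> 1011

1011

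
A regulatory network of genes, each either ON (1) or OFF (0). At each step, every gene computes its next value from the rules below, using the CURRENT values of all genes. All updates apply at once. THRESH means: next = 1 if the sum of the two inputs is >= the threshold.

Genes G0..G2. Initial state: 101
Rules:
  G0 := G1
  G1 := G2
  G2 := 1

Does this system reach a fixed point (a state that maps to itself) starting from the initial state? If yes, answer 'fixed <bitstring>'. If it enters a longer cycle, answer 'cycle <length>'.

Step 0: 101
Step 1: G0=G1=0 G1=G2=1 G2=1(const) -> 011
Step 2: G0=G1=1 G1=G2=1 G2=1(const) -> 111
Step 3: G0=G1=1 G1=G2=1 G2=1(const) -> 111
Fixed point reached at step 2: 111

Answer: fixed 111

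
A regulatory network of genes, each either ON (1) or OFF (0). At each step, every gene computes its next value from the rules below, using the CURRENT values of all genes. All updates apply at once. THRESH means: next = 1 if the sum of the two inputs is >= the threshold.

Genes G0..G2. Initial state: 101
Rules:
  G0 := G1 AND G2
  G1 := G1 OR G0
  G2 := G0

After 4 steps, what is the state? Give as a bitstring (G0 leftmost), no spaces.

Step 1: G0=G1&G2=0&1=0 G1=G1|G0=0|1=1 G2=G0=1 -> 011
Step 2: G0=G1&G2=1&1=1 G1=G1|G0=1|0=1 G2=G0=0 -> 110
Step 3: G0=G1&G2=1&0=0 G1=G1|G0=1|1=1 G2=G0=1 -> 011
Step 4: G0=G1&G2=1&1=1 G1=G1|G0=1|0=1 G2=G0=0 -> 110

110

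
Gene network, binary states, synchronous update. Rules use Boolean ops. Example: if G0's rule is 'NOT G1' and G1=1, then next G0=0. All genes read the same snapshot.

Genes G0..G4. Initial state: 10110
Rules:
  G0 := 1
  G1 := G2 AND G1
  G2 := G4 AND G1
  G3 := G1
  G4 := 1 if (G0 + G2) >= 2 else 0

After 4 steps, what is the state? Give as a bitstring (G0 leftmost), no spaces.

Step 1: G0=1(const) G1=G2&G1=1&0=0 G2=G4&G1=0&0=0 G3=G1=0 G4=(1+1>=2)=1 -> 10001
Step 2: G0=1(const) G1=G2&G1=0&0=0 G2=G4&G1=1&0=0 G3=G1=0 G4=(1+0>=2)=0 -> 10000
Step 3: G0=1(const) G1=G2&G1=0&0=0 G2=G4&G1=0&0=0 G3=G1=0 G4=(1+0>=2)=0 -> 10000
Step 4: G0=1(const) G1=G2&G1=0&0=0 G2=G4&G1=0&0=0 G3=G1=0 G4=(1+0>=2)=0 -> 10000

10000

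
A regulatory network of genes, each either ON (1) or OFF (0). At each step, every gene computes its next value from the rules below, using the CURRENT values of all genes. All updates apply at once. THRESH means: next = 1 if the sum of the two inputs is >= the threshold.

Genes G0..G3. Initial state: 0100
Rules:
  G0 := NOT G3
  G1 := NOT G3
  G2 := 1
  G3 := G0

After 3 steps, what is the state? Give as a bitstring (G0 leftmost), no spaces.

Step 1: G0=NOT G3=NOT 0=1 G1=NOT G3=NOT 0=1 G2=1(const) G3=G0=0 -> 1110
Step 2: G0=NOT G3=NOT 0=1 G1=NOT G3=NOT 0=1 G2=1(const) G3=G0=1 -> 1111
Step 3: G0=NOT G3=NOT 1=0 G1=NOT G3=NOT 1=0 G2=1(const) G3=G0=1 -> 0011

0011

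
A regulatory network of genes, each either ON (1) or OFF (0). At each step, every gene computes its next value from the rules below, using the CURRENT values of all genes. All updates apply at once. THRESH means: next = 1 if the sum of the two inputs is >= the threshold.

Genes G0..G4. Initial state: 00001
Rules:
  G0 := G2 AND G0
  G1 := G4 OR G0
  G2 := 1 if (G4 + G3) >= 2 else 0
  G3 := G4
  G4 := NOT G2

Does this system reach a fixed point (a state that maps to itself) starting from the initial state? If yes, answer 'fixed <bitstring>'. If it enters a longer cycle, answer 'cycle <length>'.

Step 0: 00001
Step 1: G0=G2&G0=0&0=0 G1=G4|G0=1|0=1 G2=(1+0>=2)=0 G3=G4=1 G4=NOT G2=NOT 0=1 -> 01011
Step 2: G0=G2&G0=0&0=0 G1=G4|G0=1|0=1 G2=(1+1>=2)=1 G3=G4=1 G4=NOT G2=NOT 0=1 -> 01111
Step 3: G0=G2&G0=1&0=0 G1=G4|G0=1|0=1 G2=(1+1>=2)=1 G3=G4=1 G4=NOT G2=NOT 1=0 -> 01110
Step 4: G0=G2&G0=1&0=0 G1=G4|G0=0|0=0 G2=(0+1>=2)=0 G3=G4=0 G4=NOT G2=NOT 1=0 -> 00000
Step 5: G0=G2&G0=0&0=0 G1=G4|G0=0|0=0 G2=(0+0>=2)=0 G3=G4=0 G4=NOT G2=NOT 0=1 -> 00001
Cycle of length 5 starting at step 0 -> no fixed point

Answer: cycle 5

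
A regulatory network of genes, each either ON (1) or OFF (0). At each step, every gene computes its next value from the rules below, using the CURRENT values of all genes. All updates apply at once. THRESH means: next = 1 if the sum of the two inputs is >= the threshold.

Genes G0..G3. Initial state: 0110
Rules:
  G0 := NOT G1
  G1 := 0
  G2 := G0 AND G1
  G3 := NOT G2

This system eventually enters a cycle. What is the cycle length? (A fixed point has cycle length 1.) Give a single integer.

Answer: 1

Derivation:
Step 0: 0110
Step 1: G0=NOT G1=NOT 1=0 G1=0(const) G2=G0&G1=0&1=0 G3=NOT G2=NOT 1=0 -> 0000
Step 2: G0=NOT G1=NOT 0=1 G1=0(const) G2=G0&G1=0&0=0 G3=NOT G2=NOT 0=1 -> 1001
Step 3: G0=NOT G1=NOT 0=1 G1=0(const) G2=G0&G1=1&0=0 G3=NOT G2=NOT 0=1 -> 1001
State from step 3 equals state from step 2 -> cycle length 1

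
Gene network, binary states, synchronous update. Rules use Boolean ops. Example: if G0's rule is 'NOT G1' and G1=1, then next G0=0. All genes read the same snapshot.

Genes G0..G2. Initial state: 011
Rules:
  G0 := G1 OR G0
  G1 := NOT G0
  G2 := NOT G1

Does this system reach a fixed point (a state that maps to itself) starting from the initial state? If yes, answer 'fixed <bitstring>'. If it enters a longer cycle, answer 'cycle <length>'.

Step 0: 011
Step 1: G0=G1|G0=1|0=1 G1=NOT G0=NOT 0=1 G2=NOT G1=NOT 1=0 -> 110
Step 2: G0=G1|G0=1|1=1 G1=NOT G0=NOT 1=0 G2=NOT G1=NOT 1=0 -> 100
Step 3: G0=G1|G0=0|1=1 G1=NOT G0=NOT 1=0 G2=NOT G1=NOT 0=1 -> 101
Step 4: G0=G1|G0=0|1=1 G1=NOT G0=NOT 1=0 G2=NOT G1=NOT 0=1 -> 101
Fixed point reached at step 3: 101

Answer: fixed 101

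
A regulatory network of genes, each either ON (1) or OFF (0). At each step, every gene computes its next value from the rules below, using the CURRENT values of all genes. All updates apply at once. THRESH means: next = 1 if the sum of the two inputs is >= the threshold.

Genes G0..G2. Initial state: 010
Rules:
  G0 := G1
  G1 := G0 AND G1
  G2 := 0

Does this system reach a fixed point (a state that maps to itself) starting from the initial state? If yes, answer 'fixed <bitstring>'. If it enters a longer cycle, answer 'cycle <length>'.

Step 0: 010
Step 1: G0=G1=1 G1=G0&G1=0&1=0 G2=0(const) -> 100
Step 2: G0=G1=0 G1=G0&G1=1&0=0 G2=0(const) -> 000
Step 3: G0=G1=0 G1=G0&G1=0&0=0 G2=0(const) -> 000
Fixed point reached at step 2: 000

Answer: fixed 000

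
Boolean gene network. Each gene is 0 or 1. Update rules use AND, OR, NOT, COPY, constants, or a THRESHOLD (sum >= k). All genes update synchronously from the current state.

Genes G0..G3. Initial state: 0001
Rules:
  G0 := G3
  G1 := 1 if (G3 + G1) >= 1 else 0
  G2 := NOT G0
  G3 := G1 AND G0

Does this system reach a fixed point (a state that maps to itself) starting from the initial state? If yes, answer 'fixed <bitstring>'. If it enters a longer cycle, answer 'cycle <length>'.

Step 0: 0001
Step 1: G0=G3=1 G1=(1+0>=1)=1 G2=NOT G0=NOT 0=1 G3=G1&G0=0&0=0 -> 1110
Step 2: G0=G3=0 G1=(0+1>=1)=1 G2=NOT G0=NOT 1=0 G3=G1&G0=1&1=1 -> 0101
Step 3: G0=G3=1 G1=(1+1>=1)=1 G2=NOT G0=NOT 0=1 G3=G1&G0=1&0=0 -> 1110
Cycle of length 2 starting at step 1 -> no fixed point

Answer: cycle 2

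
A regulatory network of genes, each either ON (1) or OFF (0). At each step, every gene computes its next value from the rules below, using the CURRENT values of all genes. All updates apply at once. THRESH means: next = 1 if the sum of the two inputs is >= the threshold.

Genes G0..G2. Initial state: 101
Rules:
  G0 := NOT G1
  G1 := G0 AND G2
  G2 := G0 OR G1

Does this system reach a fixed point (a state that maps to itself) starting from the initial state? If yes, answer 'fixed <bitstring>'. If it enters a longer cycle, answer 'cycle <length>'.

Step 0: 101
Step 1: G0=NOT G1=NOT 0=1 G1=G0&G2=1&1=1 G2=G0|G1=1|0=1 -> 111
Step 2: G0=NOT G1=NOT 1=0 G1=G0&G2=1&1=1 G2=G0|G1=1|1=1 -> 011
Step 3: G0=NOT G1=NOT 1=0 G1=G0&G2=0&1=0 G2=G0|G1=0|1=1 -> 001
Step 4: G0=NOT G1=NOT 0=1 G1=G0&G2=0&1=0 G2=G0|G1=0|0=0 -> 100
Step 5: G0=NOT G1=NOT 0=1 G1=G0&G2=1&0=0 G2=G0|G1=1|0=1 -> 101
Cycle of length 5 starting at step 0 -> no fixed point

Answer: cycle 5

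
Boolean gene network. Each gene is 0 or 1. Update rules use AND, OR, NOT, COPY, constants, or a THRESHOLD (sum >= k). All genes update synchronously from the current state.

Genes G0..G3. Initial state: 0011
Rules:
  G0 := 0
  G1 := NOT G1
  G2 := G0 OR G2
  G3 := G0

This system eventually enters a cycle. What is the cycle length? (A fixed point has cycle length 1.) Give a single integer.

Step 0: 0011
Step 1: G0=0(const) G1=NOT G1=NOT 0=1 G2=G0|G2=0|1=1 G3=G0=0 -> 0110
Step 2: G0=0(const) G1=NOT G1=NOT 1=0 G2=G0|G2=0|1=1 G3=G0=0 -> 0010
Step 3: G0=0(const) G1=NOT G1=NOT 0=1 G2=G0|G2=0|1=1 G3=G0=0 -> 0110
State from step 3 equals state from step 1 -> cycle length 2

Answer: 2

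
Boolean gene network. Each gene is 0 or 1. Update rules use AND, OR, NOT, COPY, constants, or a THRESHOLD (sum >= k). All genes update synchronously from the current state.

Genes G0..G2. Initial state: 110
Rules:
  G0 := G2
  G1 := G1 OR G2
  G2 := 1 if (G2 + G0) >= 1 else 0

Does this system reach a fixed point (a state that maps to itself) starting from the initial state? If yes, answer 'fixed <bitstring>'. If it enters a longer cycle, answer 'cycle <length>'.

Step 0: 110
Step 1: G0=G2=0 G1=G1|G2=1|0=1 G2=(0+1>=1)=1 -> 011
Step 2: G0=G2=1 G1=G1|G2=1|1=1 G2=(1+0>=1)=1 -> 111
Step 3: G0=G2=1 G1=G1|G2=1|1=1 G2=(1+1>=1)=1 -> 111
Fixed point reached at step 2: 111

Answer: fixed 111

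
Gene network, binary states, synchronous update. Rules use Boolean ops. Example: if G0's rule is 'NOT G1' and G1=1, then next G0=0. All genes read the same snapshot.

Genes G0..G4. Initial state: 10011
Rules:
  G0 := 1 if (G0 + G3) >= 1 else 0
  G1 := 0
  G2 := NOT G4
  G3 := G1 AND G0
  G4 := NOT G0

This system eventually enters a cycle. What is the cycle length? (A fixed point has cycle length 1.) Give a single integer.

Step 0: 10011
Step 1: G0=(1+1>=1)=1 G1=0(const) G2=NOT G4=NOT 1=0 G3=G1&G0=0&1=0 G4=NOT G0=NOT 1=0 -> 10000
Step 2: G0=(1+0>=1)=1 G1=0(const) G2=NOT G4=NOT 0=1 G3=G1&G0=0&1=0 G4=NOT G0=NOT 1=0 -> 10100
Step 3: G0=(1+0>=1)=1 G1=0(const) G2=NOT G4=NOT 0=1 G3=G1&G0=0&1=0 G4=NOT G0=NOT 1=0 -> 10100
State from step 3 equals state from step 2 -> cycle length 1

Answer: 1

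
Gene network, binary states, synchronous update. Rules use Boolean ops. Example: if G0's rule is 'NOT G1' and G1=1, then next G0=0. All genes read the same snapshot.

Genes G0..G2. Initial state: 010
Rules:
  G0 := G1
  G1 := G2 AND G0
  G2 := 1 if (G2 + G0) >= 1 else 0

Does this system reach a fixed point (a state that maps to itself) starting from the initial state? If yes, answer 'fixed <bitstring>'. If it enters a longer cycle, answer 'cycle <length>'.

Step 0: 010
Step 1: G0=G1=1 G1=G2&G0=0&0=0 G2=(0+0>=1)=0 -> 100
Step 2: G0=G1=0 G1=G2&G0=0&1=0 G2=(0+1>=1)=1 -> 001
Step 3: G0=G1=0 G1=G2&G0=1&0=0 G2=(1+0>=1)=1 -> 001
Fixed point reached at step 2: 001

Answer: fixed 001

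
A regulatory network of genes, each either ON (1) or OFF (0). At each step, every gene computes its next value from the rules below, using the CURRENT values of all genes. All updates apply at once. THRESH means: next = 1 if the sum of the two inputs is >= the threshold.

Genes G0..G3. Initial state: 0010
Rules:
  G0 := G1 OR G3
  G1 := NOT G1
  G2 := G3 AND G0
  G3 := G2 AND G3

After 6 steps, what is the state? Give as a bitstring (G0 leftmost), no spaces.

Step 1: G0=G1|G3=0|0=0 G1=NOT G1=NOT 0=1 G2=G3&G0=0&0=0 G3=G2&G3=1&0=0 -> 0100
Step 2: G0=G1|G3=1|0=1 G1=NOT G1=NOT 1=0 G2=G3&G0=0&0=0 G3=G2&G3=0&0=0 -> 1000
Step 3: G0=G1|G3=0|0=0 G1=NOT G1=NOT 0=1 G2=G3&G0=0&1=0 G3=G2&G3=0&0=0 -> 0100
Step 4: G0=G1|G3=1|0=1 G1=NOT G1=NOT 1=0 G2=G3&G0=0&0=0 G3=G2&G3=0&0=0 -> 1000
Step 5: G0=G1|G3=0|0=0 G1=NOT G1=NOT 0=1 G2=G3&G0=0&1=0 G3=G2&G3=0&0=0 -> 0100
Step 6: G0=G1|G3=1|0=1 G1=NOT G1=NOT 1=0 G2=G3&G0=0&0=0 G3=G2&G3=0&0=0 -> 1000

1000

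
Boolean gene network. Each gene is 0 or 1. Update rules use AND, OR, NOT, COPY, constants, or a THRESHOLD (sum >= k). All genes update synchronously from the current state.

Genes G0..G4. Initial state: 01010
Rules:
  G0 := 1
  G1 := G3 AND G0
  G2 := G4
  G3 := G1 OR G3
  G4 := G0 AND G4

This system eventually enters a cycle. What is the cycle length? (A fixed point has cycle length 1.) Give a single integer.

Step 0: 01010
Step 1: G0=1(const) G1=G3&G0=1&0=0 G2=G4=0 G3=G1|G3=1|1=1 G4=G0&G4=0&0=0 -> 10010
Step 2: G0=1(const) G1=G3&G0=1&1=1 G2=G4=0 G3=G1|G3=0|1=1 G4=G0&G4=1&0=0 -> 11010
Step 3: G0=1(const) G1=G3&G0=1&1=1 G2=G4=0 G3=G1|G3=1|1=1 G4=G0&G4=1&0=0 -> 11010
State from step 3 equals state from step 2 -> cycle length 1

Answer: 1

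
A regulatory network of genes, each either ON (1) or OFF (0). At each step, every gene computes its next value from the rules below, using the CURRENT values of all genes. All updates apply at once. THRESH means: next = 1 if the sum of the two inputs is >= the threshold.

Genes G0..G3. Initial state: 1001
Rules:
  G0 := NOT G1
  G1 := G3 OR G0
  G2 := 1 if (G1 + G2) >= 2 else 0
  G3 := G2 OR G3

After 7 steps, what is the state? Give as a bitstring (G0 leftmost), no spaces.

Step 1: G0=NOT G1=NOT 0=1 G1=G3|G0=1|1=1 G2=(0+0>=2)=0 G3=G2|G3=0|1=1 -> 1101
Step 2: G0=NOT G1=NOT 1=0 G1=G3|G0=1|1=1 G2=(1+0>=2)=0 G3=G2|G3=0|1=1 -> 0101
Step 3: G0=NOT G1=NOT 1=0 G1=G3|G0=1|0=1 G2=(1+0>=2)=0 G3=G2|G3=0|1=1 -> 0101
Step 4: G0=NOT G1=NOT 1=0 G1=G3|G0=1|0=1 G2=(1+0>=2)=0 G3=G2|G3=0|1=1 -> 0101
Step 5: G0=NOT G1=NOT 1=0 G1=G3|G0=1|0=1 G2=(1+0>=2)=0 G3=G2|G3=0|1=1 -> 0101
Step 6: G0=NOT G1=NOT 1=0 G1=G3|G0=1|0=1 G2=(1+0>=2)=0 G3=G2|G3=0|1=1 -> 0101
Step 7: G0=NOT G1=NOT 1=0 G1=G3|G0=1|0=1 G2=(1+0>=2)=0 G3=G2|G3=0|1=1 -> 0101

0101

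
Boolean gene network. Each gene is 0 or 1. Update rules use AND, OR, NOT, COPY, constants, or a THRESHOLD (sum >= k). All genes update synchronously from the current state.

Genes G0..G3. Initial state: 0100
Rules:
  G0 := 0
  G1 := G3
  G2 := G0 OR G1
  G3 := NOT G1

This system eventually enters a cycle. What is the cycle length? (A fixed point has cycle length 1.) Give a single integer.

Answer: 4

Derivation:
Step 0: 0100
Step 1: G0=0(const) G1=G3=0 G2=G0|G1=0|1=1 G3=NOT G1=NOT 1=0 -> 0010
Step 2: G0=0(const) G1=G3=0 G2=G0|G1=0|0=0 G3=NOT G1=NOT 0=1 -> 0001
Step 3: G0=0(const) G1=G3=1 G2=G0|G1=0|0=0 G3=NOT G1=NOT 0=1 -> 0101
Step 4: G0=0(const) G1=G3=1 G2=G0|G1=0|1=1 G3=NOT G1=NOT 1=0 -> 0110
Step 5: G0=0(const) G1=G3=0 G2=G0|G1=0|1=1 G3=NOT G1=NOT 1=0 -> 0010
State from step 5 equals state from step 1 -> cycle length 4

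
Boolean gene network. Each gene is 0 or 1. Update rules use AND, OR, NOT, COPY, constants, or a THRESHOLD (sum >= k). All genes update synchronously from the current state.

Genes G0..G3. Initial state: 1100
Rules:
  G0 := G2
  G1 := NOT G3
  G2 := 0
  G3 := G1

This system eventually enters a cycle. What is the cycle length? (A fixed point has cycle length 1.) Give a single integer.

Step 0: 1100
Step 1: G0=G2=0 G1=NOT G3=NOT 0=1 G2=0(const) G3=G1=1 -> 0101
Step 2: G0=G2=0 G1=NOT G3=NOT 1=0 G2=0(const) G3=G1=1 -> 0001
Step 3: G0=G2=0 G1=NOT G3=NOT 1=0 G2=0(const) G3=G1=0 -> 0000
Step 4: G0=G2=0 G1=NOT G3=NOT 0=1 G2=0(const) G3=G1=0 -> 0100
Step 5: G0=G2=0 G1=NOT G3=NOT 0=1 G2=0(const) G3=G1=1 -> 0101
State from step 5 equals state from step 1 -> cycle length 4

Answer: 4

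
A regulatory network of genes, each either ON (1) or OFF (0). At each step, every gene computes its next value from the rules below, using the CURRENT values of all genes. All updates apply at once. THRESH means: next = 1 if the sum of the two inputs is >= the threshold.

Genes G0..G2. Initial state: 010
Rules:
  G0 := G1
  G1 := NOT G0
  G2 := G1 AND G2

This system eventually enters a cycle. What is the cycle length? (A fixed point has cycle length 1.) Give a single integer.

Answer: 4

Derivation:
Step 0: 010
Step 1: G0=G1=1 G1=NOT G0=NOT 0=1 G2=G1&G2=1&0=0 -> 110
Step 2: G0=G1=1 G1=NOT G0=NOT 1=0 G2=G1&G2=1&0=0 -> 100
Step 3: G0=G1=0 G1=NOT G0=NOT 1=0 G2=G1&G2=0&0=0 -> 000
Step 4: G0=G1=0 G1=NOT G0=NOT 0=1 G2=G1&G2=0&0=0 -> 010
State from step 4 equals state from step 0 -> cycle length 4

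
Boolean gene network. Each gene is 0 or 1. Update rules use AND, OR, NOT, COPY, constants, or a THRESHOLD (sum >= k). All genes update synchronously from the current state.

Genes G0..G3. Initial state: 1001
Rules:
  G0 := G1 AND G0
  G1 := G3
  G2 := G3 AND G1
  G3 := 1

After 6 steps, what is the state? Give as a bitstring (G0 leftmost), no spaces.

Step 1: G0=G1&G0=0&1=0 G1=G3=1 G2=G3&G1=1&0=0 G3=1(const) -> 0101
Step 2: G0=G1&G0=1&0=0 G1=G3=1 G2=G3&G1=1&1=1 G3=1(const) -> 0111
Step 3: G0=G1&G0=1&0=0 G1=G3=1 G2=G3&G1=1&1=1 G3=1(const) -> 0111
Step 4: G0=G1&G0=1&0=0 G1=G3=1 G2=G3&G1=1&1=1 G3=1(const) -> 0111
Step 5: G0=G1&G0=1&0=0 G1=G3=1 G2=G3&G1=1&1=1 G3=1(const) -> 0111
Step 6: G0=G1&G0=1&0=0 G1=G3=1 G2=G3&G1=1&1=1 G3=1(const) -> 0111

0111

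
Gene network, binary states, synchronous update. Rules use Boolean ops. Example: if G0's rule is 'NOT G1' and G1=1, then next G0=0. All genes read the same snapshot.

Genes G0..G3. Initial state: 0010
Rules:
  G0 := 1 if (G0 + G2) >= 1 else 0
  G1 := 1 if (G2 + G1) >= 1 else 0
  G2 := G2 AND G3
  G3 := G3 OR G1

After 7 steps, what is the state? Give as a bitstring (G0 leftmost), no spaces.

Step 1: G0=(0+1>=1)=1 G1=(1+0>=1)=1 G2=G2&G3=1&0=0 G3=G3|G1=0|0=0 -> 1100
Step 2: G0=(1+0>=1)=1 G1=(0+1>=1)=1 G2=G2&G3=0&0=0 G3=G3|G1=0|1=1 -> 1101
Step 3: G0=(1+0>=1)=1 G1=(0+1>=1)=1 G2=G2&G3=0&1=0 G3=G3|G1=1|1=1 -> 1101
Step 4: G0=(1+0>=1)=1 G1=(0+1>=1)=1 G2=G2&G3=0&1=0 G3=G3|G1=1|1=1 -> 1101
Step 5: G0=(1+0>=1)=1 G1=(0+1>=1)=1 G2=G2&G3=0&1=0 G3=G3|G1=1|1=1 -> 1101
Step 6: G0=(1+0>=1)=1 G1=(0+1>=1)=1 G2=G2&G3=0&1=0 G3=G3|G1=1|1=1 -> 1101
Step 7: G0=(1+0>=1)=1 G1=(0+1>=1)=1 G2=G2&G3=0&1=0 G3=G3|G1=1|1=1 -> 1101

1101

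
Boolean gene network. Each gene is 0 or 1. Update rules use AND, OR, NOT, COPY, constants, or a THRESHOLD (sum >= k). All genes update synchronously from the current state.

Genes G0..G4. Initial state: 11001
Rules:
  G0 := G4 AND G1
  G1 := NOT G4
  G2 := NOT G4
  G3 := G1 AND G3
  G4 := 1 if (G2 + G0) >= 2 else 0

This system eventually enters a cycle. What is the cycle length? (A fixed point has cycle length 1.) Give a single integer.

Step 0: 11001
Step 1: G0=G4&G1=1&1=1 G1=NOT G4=NOT 1=0 G2=NOT G4=NOT 1=0 G3=G1&G3=1&0=0 G4=(0+1>=2)=0 -> 10000
Step 2: G0=G4&G1=0&0=0 G1=NOT G4=NOT 0=1 G2=NOT G4=NOT 0=1 G3=G1&G3=0&0=0 G4=(0+1>=2)=0 -> 01100
Step 3: G0=G4&G1=0&1=0 G1=NOT G4=NOT 0=1 G2=NOT G4=NOT 0=1 G3=G1&G3=1&0=0 G4=(1+0>=2)=0 -> 01100
State from step 3 equals state from step 2 -> cycle length 1

Answer: 1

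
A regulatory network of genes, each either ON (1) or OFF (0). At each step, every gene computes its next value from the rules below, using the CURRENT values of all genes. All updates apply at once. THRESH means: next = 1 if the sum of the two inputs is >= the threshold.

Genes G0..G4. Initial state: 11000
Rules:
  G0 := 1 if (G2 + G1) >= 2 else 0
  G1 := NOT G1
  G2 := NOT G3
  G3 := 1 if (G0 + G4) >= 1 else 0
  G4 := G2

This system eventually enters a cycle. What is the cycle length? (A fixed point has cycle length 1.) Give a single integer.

Answer: 2

Derivation:
Step 0: 11000
Step 1: G0=(0+1>=2)=0 G1=NOT G1=NOT 1=0 G2=NOT G3=NOT 0=1 G3=(1+0>=1)=1 G4=G2=0 -> 00110
Step 2: G0=(1+0>=2)=0 G1=NOT G1=NOT 0=1 G2=NOT G3=NOT 1=0 G3=(0+0>=1)=0 G4=G2=1 -> 01001
Step 3: G0=(0+1>=2)=0 G1=NOT G1=NOT 1=0 G2=NOT G3=NOT 0=1 G3=(0+1>=1)=1 G4=G2=0 -> 00110
State from step 3 equals state from step 1 -> cycle length 2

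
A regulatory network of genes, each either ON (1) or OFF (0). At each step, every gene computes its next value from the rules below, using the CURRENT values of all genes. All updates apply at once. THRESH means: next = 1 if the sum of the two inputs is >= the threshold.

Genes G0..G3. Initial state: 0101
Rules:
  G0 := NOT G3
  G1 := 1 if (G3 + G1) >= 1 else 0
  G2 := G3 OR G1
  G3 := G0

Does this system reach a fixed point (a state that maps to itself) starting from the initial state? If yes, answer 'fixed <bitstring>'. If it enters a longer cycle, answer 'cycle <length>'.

Answer: cycle 4

Derivation:
Step 0: 0101
Step 1: G0=NOT G3=NOT 1=0 G1=(1+1>=1)=1 G2=G3|G1=1|1=1 G3=G0=0 -> 0110
Step 2: G0=NOT G3=NOT 0=1 G1=(0+1>=1)=1 G2=G3|G1=0|1=1 G3=G0=0 -> 1110
Step 3: G0=NOT G3=NOT 0=1 G1=(0+1>=1)=1 G2=G3|G1=0|1=1 G3=G0=1 -> 1111
Step 4: G0=NOT G3=NOT 1=0 G1=(1+1>=1)=1 G2=G3|G1=1|1=1 G3=G0=1 -> 0111
Step 5: G0=NOT G3=NOT 1=0 G1=(1+1>=1)=1 G2=G3|G1=1|1=1 G3=G0=0 -> 0110
Cycle of length 4 starting at step 1 -> no fixed point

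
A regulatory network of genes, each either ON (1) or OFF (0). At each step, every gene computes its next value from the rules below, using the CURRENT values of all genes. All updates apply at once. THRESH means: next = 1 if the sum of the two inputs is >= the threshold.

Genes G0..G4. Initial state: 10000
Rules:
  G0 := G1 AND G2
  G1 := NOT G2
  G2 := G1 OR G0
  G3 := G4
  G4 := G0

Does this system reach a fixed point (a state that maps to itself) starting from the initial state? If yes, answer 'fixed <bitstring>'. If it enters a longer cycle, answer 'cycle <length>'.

Step 0: 10000
Step 1: G0=G1&G2=0&0=0 G1=NOT G2=NOT 0=1 G2=G1|G0=0|1=1 G3=G4=0 G4=G0=1 -> 01101
Step 2: G0=G1&G2=1&1=1 G1=NOT G2=NOT 1=0 G2=G1|G0=1|0=1 G3=G4=1 G4=G0=0 -> 10110
Step 3: G0=G1&G2=0&1=0 G1=NOT G2=NOT 1=0 G2=G1|G0=0|1=1 G3=G4=0 G4=G0=1 -> 00101
Step 4: G0=G1&G2=0&1=0 G1=NOT G2=NOT 1=0 G2=G1|G0=0|0=0 G3=G4=1 G4=G0=0 -> 00010
Step 5: G0=G1&G2=0&0=0 G1=NOT G2=NOT 0=1 G2=G1|G0=0|0=0 G3=G4=0 G4=G0=0 -> 01000
Step 6: G0=G1&G2=1&0=0 G1=NOT G2=NOT 0=1 G2=G1|G0=1|0=1 G3=G4=0 G4=G0=0 -> 01100
Step 7: G0=G1&G2=1&1=1 G1=NOT G2=NOT 1=0 G2=G1|G0=1|0=1 G3=G4=0 G4=G0=0 -> 10100
Step 8: G0=G1&G2=0&1=0 G1=NOT G2=NOT 1=0 G2=G1|G0=0|1=1 G3=G4=0 G4=G0=1 -> 00101
Cycle of length 5 starting at step 3 -> no fixed point

Answer: cycle 5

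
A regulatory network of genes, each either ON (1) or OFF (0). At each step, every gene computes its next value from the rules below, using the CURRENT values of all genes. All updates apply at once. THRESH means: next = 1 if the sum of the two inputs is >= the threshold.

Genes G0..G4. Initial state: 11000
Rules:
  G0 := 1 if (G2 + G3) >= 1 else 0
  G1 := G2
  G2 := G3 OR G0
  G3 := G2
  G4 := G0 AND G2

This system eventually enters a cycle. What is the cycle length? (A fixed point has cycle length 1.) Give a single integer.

Step 0: 11000
Step 1: G0=(0+0>=1)=0 G1=G2=0 G2=G3|G0=0|1=1 G3=G2=0 G4=G0&G2=1&0=0 -> 00100
Step 2: G0=(1+0>=1)=1 G1=G2=1 G2=G3|G0=0|0=0 G3=G2=1 G4=G0&G2=0&1=0 -> 11010
Step 3: G0=(0+1>=1)=1 G1=G2=0 G2=G3|G0=1|1=1 G3=G2=0 G4=G0&G2=1&0=0 -> 10100
Step 4: G0=(1+0>=1)=1 G1=G2=1 G2=G3|G0=0|1=1 G3=G2=1 G4=G0&G2=1&1=1 -> 11111
Step 5: G0=(1+1>=1)=1 G1=G2=1 G2=G3|G0=1|1=1 G3=G2=1 G4=G0&G2=1&1=1 -> 11111
State from step 5 equals state from step 4 -> cycle length 1

Answer: 1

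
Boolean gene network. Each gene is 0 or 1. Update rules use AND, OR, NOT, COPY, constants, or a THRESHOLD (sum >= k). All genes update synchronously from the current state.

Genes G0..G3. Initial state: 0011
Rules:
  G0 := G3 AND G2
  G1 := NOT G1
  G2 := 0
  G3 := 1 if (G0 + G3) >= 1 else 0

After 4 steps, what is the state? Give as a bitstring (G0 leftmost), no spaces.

Step 1: G0=G3&G2=1&1=1 G1=NOT G1=NOT 0=1 G2=0(const) G3=(0+1>=1)=1 -> 1101
Step 2: G0=G3&G2=1&0=0 G1=NOT G1=NOT 1=0 G2=0(const) G3=(1+1>=1)=1 -> 0001
Step 3: G0=G3&G2=1&0=0 G1=NOT G1=NOT 0=1 G2=0(const) G3=(0+1>=1)=1 -> 0101
Step 4: G0=G3&G2=1&0=0 G1=NOT G1=NOT 1=0 G2=0(const) G3=(0+1>=1)=1 -> 0001

0001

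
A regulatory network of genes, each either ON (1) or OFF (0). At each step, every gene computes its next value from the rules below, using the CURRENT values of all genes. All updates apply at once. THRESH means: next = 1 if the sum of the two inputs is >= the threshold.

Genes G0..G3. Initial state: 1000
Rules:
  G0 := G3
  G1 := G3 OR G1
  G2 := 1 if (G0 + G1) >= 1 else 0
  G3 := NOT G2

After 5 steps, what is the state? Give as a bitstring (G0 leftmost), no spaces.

Step 1: G0=G3=0 G1=G3|G1=0|0=0 G2=(1+0>=1)=1 G3=NOT G2=NOT 0=1 -> 0011
Step 2: G0=G3=1 G1=G3|G1=1|0=1 G2=(0+0>=1)=0 G3=NOT G2=NOT 1=0 -> 1100
Step 3: G0=G3=0 G1=G3|G1=0|1=1 G2=(1+1>=1)=1 G3=NOT G2=NOT 0=1 -> 0111
Step 4: G0=G3=1 G1=G3|G1=1|1=1 G2=(0+1>=1)=1 G3=NOT G2=NOT 1=0 -> 1110
Step 5: G0=G3=0 G1=G3|G1=0|1=1 G2=(1+1>=1)=1 G3=NOT G2=NOT 1=0 -> 0110

0110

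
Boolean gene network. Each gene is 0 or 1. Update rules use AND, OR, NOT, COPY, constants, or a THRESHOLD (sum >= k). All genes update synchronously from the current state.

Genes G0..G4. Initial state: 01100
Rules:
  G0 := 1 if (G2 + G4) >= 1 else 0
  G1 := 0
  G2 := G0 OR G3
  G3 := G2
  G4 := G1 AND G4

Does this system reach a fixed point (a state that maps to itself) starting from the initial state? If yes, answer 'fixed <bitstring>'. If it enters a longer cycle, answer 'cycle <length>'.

Step 0: 01100
Step 1: G0=(1+0>=1)=1 G1=0(const) G2=G0|G3=0|0=0 G3=G2=1 G4=G1&G4=1&0=0 -> 10010
Step 2: G0=(0+0>=1)=0 G1=0(const) G2=G0|G3=1|1=1 G3=G2=0 G4=G1&G4=0&0=0 -> 00100
Step 3: G0=(1+0>=1)=1 G1=0(const) G2=G0|G3=0|0=0 G3=G2=1 G4=G1&G4=0&0=0 -> 10010
Cycle of length 2 starting at step 1 -> no fixed point

Answer: cycle 2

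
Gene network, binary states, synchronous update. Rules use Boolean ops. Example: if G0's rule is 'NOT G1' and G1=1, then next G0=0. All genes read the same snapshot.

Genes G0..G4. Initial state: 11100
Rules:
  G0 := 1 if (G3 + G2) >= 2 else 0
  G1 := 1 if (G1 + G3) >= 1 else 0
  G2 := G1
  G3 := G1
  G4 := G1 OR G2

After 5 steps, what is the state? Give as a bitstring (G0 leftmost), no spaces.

Step 1: G0=(0+1>=2)=0 G1=(1+0>=1)=1 G2=G1=1 G3=G1=1 G4=G1|G2=1|1=1 -> 01111
Step 2: G0=(1+1>=2)=1 G1=(1+1>=1)=1 G2=G1=1 G3=G1=1 G4=G1|G2=1|1=1 -> 11111
Step 3: G0=(1+1>=2)=1 G1=(1+1>=1)=1 G2=G1=1 G3=G1=1 G4=G1|G2=1|1=1 -> 11111
Step 4: G0=(1+1>=2)=1 G1=(1+1>=1)=1 G2=G1=1 G3=G1=1 G4=G1|G2=1|1=1 -> 11111
Step 5: G0=(1+1>=2)=1 G1=(1+1>=1)=1 G2=G1=1 G3=G1=1 G4=G1|G2=1|1=1 -> 11111

11111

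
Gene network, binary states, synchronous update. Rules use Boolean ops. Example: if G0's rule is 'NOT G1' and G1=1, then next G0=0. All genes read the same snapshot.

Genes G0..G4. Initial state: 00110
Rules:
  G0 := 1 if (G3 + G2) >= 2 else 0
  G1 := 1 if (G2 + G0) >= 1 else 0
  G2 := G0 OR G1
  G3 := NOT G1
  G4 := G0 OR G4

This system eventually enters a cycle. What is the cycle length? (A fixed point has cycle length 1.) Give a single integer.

Step 0: 00110
Step 1: G0=(1+1>=2)=1 G1=(1+0>=1)=1 G2=G0|G1=0|0=0 G3=NOT G1=NOT 0=1 G4=G0|G4=0|0=0 -> 11010
Step 2: G0=(1+0>=2)=0 G1=(0+1>=1)=1 G2=G0|G1=1|1=1 G3=NOT G1=NOT 1=0 G4=G0|G4=1|0=1 -> 01101
Step 3: G0=(0+1>=2)=0 G1=(1+0>=1)=1 G2=G0|G1=0|1=1 G3=NOT G1=NOT 1=0 G4=G0|G4=0|1=1 -> 01101
State from step 3 equals state from step 2 -> cycle length 1

Answer: 1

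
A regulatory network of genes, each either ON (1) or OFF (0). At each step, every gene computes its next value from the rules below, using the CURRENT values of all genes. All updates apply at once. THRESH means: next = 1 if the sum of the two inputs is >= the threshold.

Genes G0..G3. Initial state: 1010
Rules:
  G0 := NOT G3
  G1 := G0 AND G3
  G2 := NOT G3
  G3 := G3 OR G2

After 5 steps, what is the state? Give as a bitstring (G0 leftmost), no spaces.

Step 1: G0=NOT G3=NOT 0=1 G1=G0&G3=1&0=0 G2=NOT G3=NOT 0=1 G3=G3|G2=0|1=1 -> 1011
Step 2: G0=NOT G3=NOT 1=0 G1=G0&G3=1&1=1 G2=NOT G3=NOT 1=0 G3=G3|G2=1|1=1 -> 0101
Step 3: G0=NOT G3=NOT 1=0 G1=G0&G3=0&1=0 G2=NOT G3=NOT 1=0 G3=G3|G2=1|0=1 -> 0001
Step 4: G0=NOT G3=NOT 1=0 G1=G0&G3=0&1=0 G2=NOT G3=NOT 1=0 G3=G3|G2=1|0=1 -> 0001
Step 5: G0=NOT G3=NOT 1=0 G1=G0&G3=0&1=0 G2=NOT G3=NOT 1=0 G3=G3|G2=1|0=1 -> 0001

0001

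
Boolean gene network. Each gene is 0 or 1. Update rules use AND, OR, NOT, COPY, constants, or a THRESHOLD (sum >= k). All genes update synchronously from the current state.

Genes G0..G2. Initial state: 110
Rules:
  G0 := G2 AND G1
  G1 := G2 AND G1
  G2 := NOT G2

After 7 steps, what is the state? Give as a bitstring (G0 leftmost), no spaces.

Step 1: G0=G2&G1=0&1=0 G1=G2&G1=0&1=0 G2=NOT G2=NOT 0=1 -> 001
Step 2: G0=G2&G1=1&0=0 G1=G2&G1=1&0=0 G2=NOT G2=NOT 1=0 -> 000
Step 3: G0=G2&G1=0&0=0 G1=G2&G1=0&0=0 G2=NOT G2=NOT 0=1 -> 001
Step 4: G0=G2&G1=1&0=0 G1=G2&G1=1&0=0 G2=NOT G2=NOT 1=0 -> 000
Step 5: G0=G2&G1=0&0=0 G1=G2&G1=0&0=0 G2=NOT G2=NOT 0=1 -> 001
Step 6: G0=G2&G1=1&0=0 G1=G2&G1=1&0=0 G2=NOT G2=NOT 1=0 -> 000
Step 7: G0=G2&G1=0&0=0 G1=G2&G1=0&0=0 G2=NOT G2=NOT 0=1 -> 001

001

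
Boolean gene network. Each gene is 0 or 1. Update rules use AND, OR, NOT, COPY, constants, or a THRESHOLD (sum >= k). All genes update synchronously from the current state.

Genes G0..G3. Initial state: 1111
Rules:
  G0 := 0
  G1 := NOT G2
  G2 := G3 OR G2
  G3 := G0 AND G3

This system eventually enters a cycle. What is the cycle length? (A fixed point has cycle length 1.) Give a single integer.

Step 0: 1111
Step 1: G0=0(const) G1=NOT G2=NOT 1=0 G2=G3|G2=1|1=1 G3=G0&G3=1&1=1 -> 0011
Step 2: G0=0(const) G1=NOT G2=NOT 1=0 G2=G3|G2=1|1=1 G3=G0&G3=0&1=0 -> 0010
Step 3: G0=0(const) G1=NOT G2=NOT 1=0 G2=G3|G2=0|1=1 G3=G0&G3=0&0=0 -> 0010
State from step 3 equals state from step 2 -> cycle length 1

Answer: 1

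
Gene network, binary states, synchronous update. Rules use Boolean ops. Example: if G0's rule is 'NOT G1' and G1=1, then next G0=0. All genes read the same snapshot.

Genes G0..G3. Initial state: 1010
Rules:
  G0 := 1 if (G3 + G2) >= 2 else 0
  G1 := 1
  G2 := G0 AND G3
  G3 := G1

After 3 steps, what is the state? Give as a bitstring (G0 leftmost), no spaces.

Step 1: G0=(0+1>=2)=0 G1=1(const) G2=G0&G3=1&0=0 G3=G1=0 -> 0100
Step 2: G0=(0+0>=2)=0 G1=1(const) G2=G0&G3=0&0=0 G3=G1=1 -> 0101
Step 3: G0=(1+0>=2)=0 G1=1(const) G2=G0&G3=0&1=0 G3=G1=1 -> 0101

0101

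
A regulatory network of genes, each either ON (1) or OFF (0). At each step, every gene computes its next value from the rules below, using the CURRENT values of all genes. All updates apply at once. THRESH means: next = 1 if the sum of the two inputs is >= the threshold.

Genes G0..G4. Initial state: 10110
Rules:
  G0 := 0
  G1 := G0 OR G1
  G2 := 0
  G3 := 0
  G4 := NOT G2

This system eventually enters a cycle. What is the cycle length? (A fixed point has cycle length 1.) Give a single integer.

Step 0: 10110
Step 1: G0=0(const) G1=G0|G1=1|0=1 G2=0(const) G3=0(const) G4=NOT G2=NOT 1=0 -> 01000
Step 2: G0=0(const) G1=G0|G1=0|1=1 G2=0(const) G3=0(const) G4=NOT G2=NOT 0=1 -> 01001
Step 3: G0=0(const) G1=G0|G1=0|1=1 G2=0(const) G3=0(const) G4=NOT G2=NOT 0=1 -> 01001
State from step 3 equals state from step 2 -> cycle length 1

Answer: 1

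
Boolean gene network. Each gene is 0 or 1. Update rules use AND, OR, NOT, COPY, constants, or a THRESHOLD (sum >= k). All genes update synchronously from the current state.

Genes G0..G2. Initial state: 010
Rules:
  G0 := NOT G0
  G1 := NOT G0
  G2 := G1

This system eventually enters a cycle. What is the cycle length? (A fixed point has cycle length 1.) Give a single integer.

Step 0: 010
Step 1: G0=NOT G0=NOT 0=1 G1=NOT G0=NOT 0=1 G2=G1=1 -> 111
Step 2: G0=NOT G0=NOT 1=0 G1=NOT G0=NOT 1=0 G2=G1=1 -> 001
Step 3: G0=NOT G0=NOT 0=1 G1=NOT G0=NOT 0=1 G2=G1=0 -> 110
Step 4: G0=NOT G0=NOT 1=0 G1=NOT G0=NOT 1=0 G2=G1=1 -> 001
State from step 4 equals state from step 2 -> cycle length 2

Answer: 2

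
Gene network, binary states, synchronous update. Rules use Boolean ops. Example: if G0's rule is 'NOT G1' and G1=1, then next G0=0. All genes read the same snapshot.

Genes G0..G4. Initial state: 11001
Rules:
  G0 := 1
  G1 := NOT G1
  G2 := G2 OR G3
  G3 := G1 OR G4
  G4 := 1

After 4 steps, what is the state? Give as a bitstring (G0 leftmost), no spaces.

Step 1: G0=1(const) G1=NOT G1=NOT 1=0 G2=G2|G3=0|0=0 G3=G1|G4=1|1=1 G4=1(const) -> 10011
Step 2: G0=1(const) G1=NOT G1=NOT 0=1 G2=G2|G3=0|1=1 G3=G1|G4=0|1=1 G4=1(const) -> 11111
Step 3: G0=1(const) G1=NOT G1=NOT 1=0 G2=G2|G3=1|1=1 G3=G1|G4=1|1=1 G4=1(const) -> 10111
Step 4: G0=1(const) G1=NOT G1=NOT 0=1 G2=G2|G3=1|1=1 G3=G1|G4=0|1=1 G4=1(const) -> 11111

11111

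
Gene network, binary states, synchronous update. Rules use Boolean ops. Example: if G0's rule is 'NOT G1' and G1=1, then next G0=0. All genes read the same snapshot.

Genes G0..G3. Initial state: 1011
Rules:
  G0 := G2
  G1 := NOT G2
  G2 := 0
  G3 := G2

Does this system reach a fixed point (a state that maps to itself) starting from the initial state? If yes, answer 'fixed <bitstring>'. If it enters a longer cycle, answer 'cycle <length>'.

Answer: fixed 0100

Derivation:
Step 0: 1011
Step 1: G0=G2=1 G1=NOT G2=NOT 1=0 G2=0(const) G3=G2=1 -> 1001
Step 2: G0=G2=0 G1=NOT G2=NOT 0=1 G2=0(const) G3=G2=0 -> 0100
Step 3: G0=G2=0 G1=NOT G2=NOT 0=1 G2=0(const) G3=G2=0 -> 0100
Fixed point reached at step 2: 0100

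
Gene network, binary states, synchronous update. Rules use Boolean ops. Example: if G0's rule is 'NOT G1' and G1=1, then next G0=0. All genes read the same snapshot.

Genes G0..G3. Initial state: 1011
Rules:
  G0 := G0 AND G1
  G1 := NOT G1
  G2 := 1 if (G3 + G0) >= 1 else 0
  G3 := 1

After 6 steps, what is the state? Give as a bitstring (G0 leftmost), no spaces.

Step 1: G0=G0&G1=1&0=0 G1=NOT G1=NOT 0=1 G2=(1+1>=1)=1 G3=1(const) -> 0111
Step 2: G0=G0&G1=0&1=0 G1=NOT G1=NOT 1=0 G2=(1+0>=1)=1 G3=1(const) -> 0011
Step 3: G0=G0&G1=0&0=0 G1=NOT G1=NOT 0=1 G2=(1+0>=1)=1 G3=1(const) -> 0111
Step 4: G0=G0&G1=0&1=0 G1=NOT G1=NOT 1=0 G2=(1+0>=1)=1 G3=1(const) -> 0011
Step 5: G0=G0&G1=0&0=0 G1=NOT G1=NOT 0=1 G2=(1+0>=1)=1 G3=1(const) -> 0111
Step 6: G0=G0&G1=0&1=0 G1=NOT G1=NOT 1=0 G2=(1+0>=1)=1 G3=1(const) -> 0011

0011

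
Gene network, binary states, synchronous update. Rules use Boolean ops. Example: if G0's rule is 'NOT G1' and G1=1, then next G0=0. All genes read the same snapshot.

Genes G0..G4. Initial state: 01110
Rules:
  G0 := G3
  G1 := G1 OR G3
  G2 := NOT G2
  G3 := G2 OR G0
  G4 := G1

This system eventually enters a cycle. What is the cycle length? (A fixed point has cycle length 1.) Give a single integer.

Step 0: 01110
Step 1: G0=G3=1 G1=G1|G3=1|1=1 G2=NOT G2=NOT 1=0 G3=G2|G0=1|0=1 G4=G1=1 -> 11011
Step 2: G0=G3=1 G1=G1|G3=1|1=1 G2=NOT G2=NOT 0=1 G3=G2|G0=0|1=1 G4=G1=1 -> 11111
Step 3: G0=G3=1 G1=G1|G3=1|1=1 G2=NOT G2=NOT 1=0 G3=G2|G0=1|1=1 G4=G1=1 -> 11011
State from step 3 equals state from step 1 -> cycle length 2

Answer: 2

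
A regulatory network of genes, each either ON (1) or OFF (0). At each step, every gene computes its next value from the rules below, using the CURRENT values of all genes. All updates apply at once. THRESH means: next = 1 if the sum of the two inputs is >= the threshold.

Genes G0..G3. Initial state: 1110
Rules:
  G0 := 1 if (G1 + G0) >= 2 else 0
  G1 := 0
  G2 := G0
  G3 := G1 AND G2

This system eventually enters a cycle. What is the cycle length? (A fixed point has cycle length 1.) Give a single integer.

Step 0: 1110
Step 1: G0=(1+1>=2)=1 G1=0(const) G2=G0=1 G3=G1&G2=1&1=1 -> 1011
Step 2: G0=(0+1>=2)=0 G1=0(const) G2=G0=1 G3=G1&G2=0&1=0 -> 0010
Step 3: G0=(0+0>=2)=0 G1=0(const) G2=G0=0 G3=G1&G2=0&1=0 -> 0000
Step 4: G0=(0+0>=2)=0 G1=0(const) G2=G0=0 G3=G1&G2=0&0=0 -> 0000
State from step 4 equals state from step 3 -> cycle length 1

Answer: 1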